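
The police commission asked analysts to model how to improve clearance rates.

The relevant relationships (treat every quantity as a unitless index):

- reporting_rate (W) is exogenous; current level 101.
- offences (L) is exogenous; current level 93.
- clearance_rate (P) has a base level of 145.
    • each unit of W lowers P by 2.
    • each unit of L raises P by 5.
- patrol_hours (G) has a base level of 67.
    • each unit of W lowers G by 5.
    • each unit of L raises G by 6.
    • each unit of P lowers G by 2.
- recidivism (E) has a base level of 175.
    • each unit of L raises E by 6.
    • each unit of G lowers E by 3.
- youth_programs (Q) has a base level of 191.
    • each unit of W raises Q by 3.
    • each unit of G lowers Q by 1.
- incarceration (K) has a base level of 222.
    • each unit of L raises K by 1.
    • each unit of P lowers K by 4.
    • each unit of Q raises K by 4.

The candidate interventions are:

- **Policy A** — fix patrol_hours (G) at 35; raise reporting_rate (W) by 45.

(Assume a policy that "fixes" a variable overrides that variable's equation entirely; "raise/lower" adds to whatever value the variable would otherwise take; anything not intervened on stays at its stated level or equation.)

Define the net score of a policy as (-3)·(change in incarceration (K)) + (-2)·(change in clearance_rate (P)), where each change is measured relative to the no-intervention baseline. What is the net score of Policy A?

Baseline:
  W = 101
  L = 93
  P = 145 − 2·101 + 5·93 = 408
  G = 67 − 5·101 + 6·93 − 2·408 = -696
  Q = 191 + 3·101 − (-696) = 1190
  K = 222 + 93 − 4·408 + 4·1190 = 3443
Policy A (G := 35, W + 45):
  W = 101 + 45 = 146
  L = 93
  P = 145 − 2·146 + 5·93 = 318
  G = 35
  Q = 191 + 3·146 − 35 = 594
  K = 222 + 93 − 4·318 + 4·594 = 1419
ΔK = 1419 − 3443 = -2024; ΔP = 318 − 408 = -90
Score = (-3)·(-2024) + (-2)·(-90) = 6252

6252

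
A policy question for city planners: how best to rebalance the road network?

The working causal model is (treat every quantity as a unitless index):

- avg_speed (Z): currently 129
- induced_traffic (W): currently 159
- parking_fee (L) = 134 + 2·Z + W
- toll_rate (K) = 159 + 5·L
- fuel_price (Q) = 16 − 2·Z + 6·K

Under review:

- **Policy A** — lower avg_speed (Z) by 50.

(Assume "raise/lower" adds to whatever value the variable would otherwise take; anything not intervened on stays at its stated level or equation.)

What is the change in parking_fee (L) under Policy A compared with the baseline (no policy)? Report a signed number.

Baseline:
  Z = 129
  W = 159
  L = 134 + 2·129 + 159 = 551
Policy A (Z − 50):
  Z = 129 − 50 = 79
  W = 159
  L = 134 + 2·79 + 159 = 451
Change in L: 451 − 551 = -100

-100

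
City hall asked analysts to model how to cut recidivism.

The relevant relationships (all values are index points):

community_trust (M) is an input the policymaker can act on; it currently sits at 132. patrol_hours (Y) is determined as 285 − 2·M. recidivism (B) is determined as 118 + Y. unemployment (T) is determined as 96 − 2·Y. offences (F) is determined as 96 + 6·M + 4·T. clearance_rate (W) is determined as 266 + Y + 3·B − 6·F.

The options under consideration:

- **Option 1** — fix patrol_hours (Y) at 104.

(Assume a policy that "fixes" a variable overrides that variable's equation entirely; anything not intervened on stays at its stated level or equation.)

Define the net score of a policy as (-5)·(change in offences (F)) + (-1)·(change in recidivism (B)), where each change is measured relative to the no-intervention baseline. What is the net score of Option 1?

3237

Baseline:
  M = 132
  Y = 285 − 2·132 = 21
  B = 118 + 21 = 139
  T = 96 − 2·21 = 54
  F = 96 + 6·132 + 4·54 = 1104
Option 1 (Y := 104):
  M = 132
  Y = 104
  B = 118 + 104 = 222
  T = 96 − 2·104 = -112
  F = 96 + 6·132 + 4·(-112) = 440
ΔF = 440 − 1104 = -664; ΔB = 222 − 139 = 83
Score = (-5)·(-664) + (-1)·83 = 3237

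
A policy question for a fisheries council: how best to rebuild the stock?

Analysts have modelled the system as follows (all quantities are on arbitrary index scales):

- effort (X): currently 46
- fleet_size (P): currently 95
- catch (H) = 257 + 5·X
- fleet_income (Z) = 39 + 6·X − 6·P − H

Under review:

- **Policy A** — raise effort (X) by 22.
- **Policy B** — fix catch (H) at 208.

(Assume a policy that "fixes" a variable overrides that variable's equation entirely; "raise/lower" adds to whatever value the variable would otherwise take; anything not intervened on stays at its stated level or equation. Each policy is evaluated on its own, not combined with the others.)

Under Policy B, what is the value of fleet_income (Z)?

-463

Policy B (H := 208):
  X = 46
  P = 95
  H = 208
  Z = 39 + 6·46 − 6·95 − 208 = -463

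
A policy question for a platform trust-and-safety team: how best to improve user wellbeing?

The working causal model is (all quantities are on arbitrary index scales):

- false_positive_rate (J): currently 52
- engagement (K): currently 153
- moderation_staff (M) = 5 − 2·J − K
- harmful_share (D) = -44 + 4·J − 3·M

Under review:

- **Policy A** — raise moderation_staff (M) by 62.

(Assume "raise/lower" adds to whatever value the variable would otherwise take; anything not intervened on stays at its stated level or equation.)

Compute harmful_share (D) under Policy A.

Policy A (M + 62):
  J = 52
  K = 153
  M = 5 − 2·52 − 153 (+62 from intervention) = -190
  D = -44 + 4·52 − 3·(-190) = 734

734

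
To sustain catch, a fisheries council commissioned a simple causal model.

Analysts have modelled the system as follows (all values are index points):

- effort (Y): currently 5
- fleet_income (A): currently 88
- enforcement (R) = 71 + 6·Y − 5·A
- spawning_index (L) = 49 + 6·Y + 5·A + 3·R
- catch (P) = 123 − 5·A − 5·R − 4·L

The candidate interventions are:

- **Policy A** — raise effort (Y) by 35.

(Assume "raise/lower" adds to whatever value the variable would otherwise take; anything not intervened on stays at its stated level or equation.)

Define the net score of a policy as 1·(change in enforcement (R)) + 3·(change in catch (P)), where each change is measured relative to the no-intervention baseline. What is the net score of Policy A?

-13020

Baseline:
  Y = 5
  A = 88
  R = 71 + 6·5 − 5·88 = -339
  L = 49 + 6·5 + 5·88 + 3·(-339) = -498
  P = 123 − 5·88 − 5·(-339) − 4·(-498) = 3370
Policy A (Y + 35):
  Y = 5 + 35 = 40
  A = 88
  R = 71 + 6·40 − 5·88 = -129
  L = 49 + 6·40 + 5·88 + 3·(-129) = 342
  P = 123 − 5·88 − 5·(-129) − 4·342 = -1040
ΔR = -129 − (-339) = 210; ΔP = -1040 − 3370 = -4410
Score = 1·210 + 3·(-4410) = -13020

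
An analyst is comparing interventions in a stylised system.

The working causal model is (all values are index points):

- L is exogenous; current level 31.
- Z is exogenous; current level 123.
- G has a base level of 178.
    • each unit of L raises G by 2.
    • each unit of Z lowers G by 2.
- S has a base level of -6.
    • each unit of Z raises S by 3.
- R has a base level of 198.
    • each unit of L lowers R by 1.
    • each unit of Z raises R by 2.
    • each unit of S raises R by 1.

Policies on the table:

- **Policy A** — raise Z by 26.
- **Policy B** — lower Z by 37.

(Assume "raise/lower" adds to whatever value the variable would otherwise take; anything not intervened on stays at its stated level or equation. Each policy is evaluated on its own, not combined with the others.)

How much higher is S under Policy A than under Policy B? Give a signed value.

Policy A (Z + 26):
  Z = 123 + 26 = 149
  S = -6 + 3·149 = 441
Policy B (Z − 37):
  Z = 123 − 37 = 86
  S = -6 + 3·86 = 252
S: 441 − 252 = 189

189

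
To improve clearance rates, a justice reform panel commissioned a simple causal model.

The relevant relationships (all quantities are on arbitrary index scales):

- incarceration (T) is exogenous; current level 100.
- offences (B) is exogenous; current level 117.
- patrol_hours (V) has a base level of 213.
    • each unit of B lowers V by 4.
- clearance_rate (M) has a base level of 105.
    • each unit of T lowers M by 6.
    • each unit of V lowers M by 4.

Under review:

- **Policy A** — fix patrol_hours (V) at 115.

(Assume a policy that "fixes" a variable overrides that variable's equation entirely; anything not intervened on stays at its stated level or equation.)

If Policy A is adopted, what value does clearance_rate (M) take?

Policy A (V := 115):
  T = 100
  B = 117
  V = 115
  M = 105 − 6·100 − 4·115 = -955

-955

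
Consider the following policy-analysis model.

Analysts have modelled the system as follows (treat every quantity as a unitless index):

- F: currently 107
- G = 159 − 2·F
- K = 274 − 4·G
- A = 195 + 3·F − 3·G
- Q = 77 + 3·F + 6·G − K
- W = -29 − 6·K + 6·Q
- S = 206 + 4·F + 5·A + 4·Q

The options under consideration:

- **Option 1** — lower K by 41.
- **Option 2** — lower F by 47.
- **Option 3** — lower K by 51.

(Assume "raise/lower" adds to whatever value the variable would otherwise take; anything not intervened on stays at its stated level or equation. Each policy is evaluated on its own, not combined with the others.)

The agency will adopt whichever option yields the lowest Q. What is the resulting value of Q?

-385

Option 1 (K − 41):
  F = 107
  G = 159 − 2·107 = -55
  K = 274 − 4·(-55) (−41 from intervention) = 453
  Q = 77 + 3·107 + 6·(-55) − 453 = -385
Option 2 (F − 47):
  F = 107 − 47 = 60
  G = 159 − 2·60 = 39
  K = 274 − 4·39 = 118
  Q = 77 + 3·60 + 6·39 − 118 = 373
Option 3 (K − 51):
  F = 107
  G = 159 − 2·107 = -55
  K = 274 − 4·(-55) (−51 from intervention) = 443
  Q = 77 + 3·107 + 6·(-55) − 443 = -375
Comparing — Option 1: Q=-385, Option 2: Q=373, Option 3: Q=-375. Lowest is -385 (Option 1).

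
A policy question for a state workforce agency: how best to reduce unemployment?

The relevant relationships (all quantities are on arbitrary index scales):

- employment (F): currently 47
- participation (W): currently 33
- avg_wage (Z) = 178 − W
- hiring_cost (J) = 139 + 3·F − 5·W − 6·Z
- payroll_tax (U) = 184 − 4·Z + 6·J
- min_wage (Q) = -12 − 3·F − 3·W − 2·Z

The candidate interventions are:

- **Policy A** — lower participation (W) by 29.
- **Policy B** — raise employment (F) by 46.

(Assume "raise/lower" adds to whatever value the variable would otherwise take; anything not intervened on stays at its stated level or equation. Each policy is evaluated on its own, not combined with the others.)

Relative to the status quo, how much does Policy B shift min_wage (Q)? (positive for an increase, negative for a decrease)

-138

Baseline:
  F = 47
  W = 33
  Z = 178 − 33 = 145
  Q = -12 − 3·47 − 3·33 − 2·145 = -542
Policy B (F + 46):
  F = 47 + 46 = 93
  W = 33
  Z = 178 − 33 = 145
  Q = -12 − 3·93 − 3·33 − 2·145 = -680
Change in Q: -680 − (-542) = -138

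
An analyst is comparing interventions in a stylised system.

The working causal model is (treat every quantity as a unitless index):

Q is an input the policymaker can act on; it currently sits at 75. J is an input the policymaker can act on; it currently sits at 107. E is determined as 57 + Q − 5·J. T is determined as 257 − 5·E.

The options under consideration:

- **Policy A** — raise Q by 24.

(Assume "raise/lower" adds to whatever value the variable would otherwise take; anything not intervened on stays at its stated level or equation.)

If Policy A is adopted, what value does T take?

Policy A (Q + 24):
  Q = 75 + 24 = 99
  J = 107
  E = 57 + 99 − 5·107 = -379
  T = 257 − 5·(-379) = 2152

2152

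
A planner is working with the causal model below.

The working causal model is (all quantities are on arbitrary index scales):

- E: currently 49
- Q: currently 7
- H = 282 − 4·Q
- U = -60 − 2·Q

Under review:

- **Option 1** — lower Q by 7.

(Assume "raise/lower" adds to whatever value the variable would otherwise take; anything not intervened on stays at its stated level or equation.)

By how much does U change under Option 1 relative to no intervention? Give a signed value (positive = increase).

14

Baseline:
  Q = 7
  U = -60 − 2·7 = -74
Option 1 (Q − 7):
  Q = 7 − 7 = 0
  U = -60 − 2·0 = -60
Change in U: -60 − (-74) = 14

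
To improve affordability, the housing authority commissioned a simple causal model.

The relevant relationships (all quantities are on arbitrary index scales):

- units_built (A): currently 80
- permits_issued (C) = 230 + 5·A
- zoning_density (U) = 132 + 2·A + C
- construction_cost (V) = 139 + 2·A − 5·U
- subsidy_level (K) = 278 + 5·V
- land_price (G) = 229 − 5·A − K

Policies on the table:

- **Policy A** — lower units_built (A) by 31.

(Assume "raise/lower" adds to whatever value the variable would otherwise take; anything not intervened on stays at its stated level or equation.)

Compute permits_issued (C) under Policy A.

475

Policy A (A − 31):
  A = 80 − 31 = 49
  C = 230 + 5·49 = 475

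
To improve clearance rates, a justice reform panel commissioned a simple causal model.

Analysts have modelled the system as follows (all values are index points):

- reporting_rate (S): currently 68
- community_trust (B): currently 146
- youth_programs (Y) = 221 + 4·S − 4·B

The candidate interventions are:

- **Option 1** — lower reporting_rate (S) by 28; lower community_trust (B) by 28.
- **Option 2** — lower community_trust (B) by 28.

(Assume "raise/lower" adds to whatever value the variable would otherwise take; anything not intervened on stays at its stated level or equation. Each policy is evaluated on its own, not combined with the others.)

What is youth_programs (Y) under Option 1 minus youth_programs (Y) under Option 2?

Option 1 (S − 28, B − 28):
  S = 68 − 28 = 40
  B = 146 − 28 = 118
  Y = 221 + 4·40 − 4·118 = -91
Option 2 (B − 28):
  S = 68
  B = 146 − 28 = 118
  Y = 221 + 4·68 − 4·118 = 21
Y: -91 − 21 = -112

-112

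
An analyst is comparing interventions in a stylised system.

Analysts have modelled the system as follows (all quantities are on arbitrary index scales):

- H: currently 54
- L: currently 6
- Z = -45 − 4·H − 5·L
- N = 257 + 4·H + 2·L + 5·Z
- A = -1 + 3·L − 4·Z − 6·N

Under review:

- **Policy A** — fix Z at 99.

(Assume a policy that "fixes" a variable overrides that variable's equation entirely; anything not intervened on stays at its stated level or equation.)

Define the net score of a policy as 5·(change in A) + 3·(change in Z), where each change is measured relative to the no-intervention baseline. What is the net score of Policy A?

-65130

Baseline:
  H = 54
  L = 6
  Z = -45 − 4·54 − 5·6 = -291
  N = 257 + 4·54 + 2·6 + 5·(-291) = -970
  A = -1 + 3·6 − 4·(-291) − 6·(-970) = 7001
Policy A (Z := 99):
  H = 54
  L = 6
  Z = 99
  N = 257 + 4·54 + 2·6 + 5·99 = 980
  A = -1 + 3·6 − 4·99 − 6·980 = -6259
ΔA = -6259 − 7001 = -13260; ΔZ = 99 − (-291) = 390
Score = 5·(-13260) + 3·390 = -65130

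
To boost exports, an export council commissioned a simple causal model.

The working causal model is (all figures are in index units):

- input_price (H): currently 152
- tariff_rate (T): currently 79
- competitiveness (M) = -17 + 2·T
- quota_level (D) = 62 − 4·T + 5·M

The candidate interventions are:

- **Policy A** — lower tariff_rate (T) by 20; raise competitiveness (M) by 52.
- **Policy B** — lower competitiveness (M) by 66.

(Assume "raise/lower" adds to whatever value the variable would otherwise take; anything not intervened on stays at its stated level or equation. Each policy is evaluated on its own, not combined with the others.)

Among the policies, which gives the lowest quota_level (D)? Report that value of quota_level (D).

121

Policy A (T − 20, M + 52):
  T = 79 − 20 = 59
  M = -17 + 2·59 (+52 from intervention) = 153
  D = 62 − 4·59 + 5·153 = 591
Policy B (M − 66):
  T = 79
  M = -17 + 2·79 (−66 from intervention) = 75
  D = 62 − 4·79 + 5·75 = 121
Comparing — Policy A: D=591, Policy B: D=121. Lowest is 121 (Policy B).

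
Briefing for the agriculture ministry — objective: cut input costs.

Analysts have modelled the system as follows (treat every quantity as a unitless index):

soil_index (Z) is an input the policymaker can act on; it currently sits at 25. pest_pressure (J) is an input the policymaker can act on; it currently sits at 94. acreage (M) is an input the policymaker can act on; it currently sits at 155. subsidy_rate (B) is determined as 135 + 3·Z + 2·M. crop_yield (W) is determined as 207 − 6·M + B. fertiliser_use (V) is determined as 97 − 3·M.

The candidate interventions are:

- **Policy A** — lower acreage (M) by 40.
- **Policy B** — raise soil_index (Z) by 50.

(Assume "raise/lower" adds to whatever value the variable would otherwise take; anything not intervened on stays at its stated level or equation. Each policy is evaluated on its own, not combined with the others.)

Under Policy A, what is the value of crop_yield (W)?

Policy A (M − 40):
  Z = 25
  M = 155 − 40 = 115
  B = 135 + 3·25 + 2·115 = 440
  W = 207 − 6·115 + 440 = -43

-43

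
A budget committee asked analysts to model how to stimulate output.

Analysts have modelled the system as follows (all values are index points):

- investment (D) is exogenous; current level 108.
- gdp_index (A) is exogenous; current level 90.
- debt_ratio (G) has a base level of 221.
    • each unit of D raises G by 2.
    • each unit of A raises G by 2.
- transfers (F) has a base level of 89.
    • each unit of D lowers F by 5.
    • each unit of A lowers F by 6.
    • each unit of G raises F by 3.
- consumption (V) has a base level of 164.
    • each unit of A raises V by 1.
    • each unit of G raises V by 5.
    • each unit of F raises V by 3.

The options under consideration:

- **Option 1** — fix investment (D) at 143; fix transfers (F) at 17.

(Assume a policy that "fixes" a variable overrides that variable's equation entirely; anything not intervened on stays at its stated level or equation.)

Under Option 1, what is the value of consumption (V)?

3740

Option 1 (D := 143, F := 17):
  D = 143
  A = 90
  G = 221 + 2·143 + 2·90 = 687
  F = 17
  V = 164 + 90 + 5·687 + 3·17 = 3740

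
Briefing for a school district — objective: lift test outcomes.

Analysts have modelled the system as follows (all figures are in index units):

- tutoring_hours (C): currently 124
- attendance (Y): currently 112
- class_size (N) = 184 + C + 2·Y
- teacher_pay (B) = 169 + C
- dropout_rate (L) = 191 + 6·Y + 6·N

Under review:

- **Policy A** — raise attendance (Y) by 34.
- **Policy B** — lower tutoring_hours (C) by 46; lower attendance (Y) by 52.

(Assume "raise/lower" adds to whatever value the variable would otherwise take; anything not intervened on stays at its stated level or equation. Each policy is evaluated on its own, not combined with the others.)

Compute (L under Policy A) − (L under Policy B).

Policy A (Y + 34):
  C = 124
  Y = 112 + 34 = 146
  N = 184 + 124 + 2·146 = 600
  L = 191 + 6·146 + 6·600 = 4667
Policy B (C − 46, Y − 52):
  C = 124 − 46 = 78
  Y = 112 − 52 = 60
  N = 184 + 78 + 2·60 = 382
  L = 191 + 6·60 + 6·382 = 2843
L: 4667 − 2843 = 1824

1824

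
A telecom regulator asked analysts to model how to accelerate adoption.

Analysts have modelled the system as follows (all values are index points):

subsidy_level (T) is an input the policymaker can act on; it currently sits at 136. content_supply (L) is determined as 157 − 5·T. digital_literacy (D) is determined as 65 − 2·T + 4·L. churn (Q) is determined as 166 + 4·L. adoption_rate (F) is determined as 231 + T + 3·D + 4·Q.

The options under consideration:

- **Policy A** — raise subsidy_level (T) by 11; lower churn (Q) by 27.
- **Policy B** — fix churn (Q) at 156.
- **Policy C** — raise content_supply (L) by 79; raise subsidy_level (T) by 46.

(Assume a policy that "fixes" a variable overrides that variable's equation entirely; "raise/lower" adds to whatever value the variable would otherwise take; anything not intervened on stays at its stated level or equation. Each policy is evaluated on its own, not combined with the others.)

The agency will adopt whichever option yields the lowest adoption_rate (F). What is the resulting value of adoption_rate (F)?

Policy A (T + 11, Q − 27):
  T = 136 + 11 = 147
  L = 157 − 5·147 = -578
  D = 65 − 2·147 + 4·(-578) = -2541
  Q = 166 + 4·(-578) (−27 from intervention) = -2173
  F = 231 + 147 + 3·(-2541) + 4·(-2173) = -15937
Policy B (Q := 156):
  T = 136
  L = 157 − 5·136 = -523
  D = 65 − 2·136 + 4·(-523) = -2299
  Q = 156
  F = 231 + 136 + 3·(-2299) + 4·156 = -5906
Policy C (L + 79, T + 46):
  T = 136 + 46 = 182
  L = 157 − 5·182 (+79 from intervention) = -674
  D = 65 − 2·182 + 4·(-674) = -2995
  Q = 166 + 4·(-674) = -2530
  F = 231 + 182 + 3·(-2995) + 4·(-2530) = -18692
Comparing — Policy A: F=-15937, Policy B: F=-5906, Policy C: F=-18692. Lowest is -18692 (Policy C).

-18692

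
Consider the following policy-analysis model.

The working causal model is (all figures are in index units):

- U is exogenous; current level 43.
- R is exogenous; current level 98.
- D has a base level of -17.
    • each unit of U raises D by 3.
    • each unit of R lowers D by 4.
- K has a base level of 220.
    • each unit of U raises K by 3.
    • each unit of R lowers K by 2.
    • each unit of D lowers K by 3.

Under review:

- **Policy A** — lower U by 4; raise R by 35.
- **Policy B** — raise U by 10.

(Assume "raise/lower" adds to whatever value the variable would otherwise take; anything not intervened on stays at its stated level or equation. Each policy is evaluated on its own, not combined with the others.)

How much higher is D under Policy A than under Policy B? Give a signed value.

Policy A (U − 4, R + 35):
  U = 43 − 4 = 39
  R = 98 + 35 = 133
  D = -17 + 3·39 − 4·133 = -432
Policy B (U + 10):
  U = 43 + 10 = 53
  R = 98
  D = -17 + 3·53 − 4·98 = -250
D: -432 − (-250) = -182

-182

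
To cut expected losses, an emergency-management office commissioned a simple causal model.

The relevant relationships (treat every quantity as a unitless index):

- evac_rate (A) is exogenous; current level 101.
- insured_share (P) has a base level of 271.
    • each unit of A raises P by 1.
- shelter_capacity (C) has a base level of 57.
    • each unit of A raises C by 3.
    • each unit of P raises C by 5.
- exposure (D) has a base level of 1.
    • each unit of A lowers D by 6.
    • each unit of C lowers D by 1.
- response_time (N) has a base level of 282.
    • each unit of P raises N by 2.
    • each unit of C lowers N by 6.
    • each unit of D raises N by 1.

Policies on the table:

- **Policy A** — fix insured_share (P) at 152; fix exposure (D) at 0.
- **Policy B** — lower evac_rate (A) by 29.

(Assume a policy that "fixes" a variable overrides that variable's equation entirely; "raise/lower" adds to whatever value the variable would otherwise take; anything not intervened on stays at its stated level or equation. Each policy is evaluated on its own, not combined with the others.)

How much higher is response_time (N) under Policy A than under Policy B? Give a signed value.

7245

Policy A (P := 152, D := 0):
  A = 101
  P = 152
  C = 57 + 3·101 + 5·152 = 1120
  D = 0
  N = 282 + 2·152 − 6·1120 + 0 = -6134
Policy B (A − 29):
  A = 101 − 29 = 72
  P = 271 + 72 = 343
  C = 57 + 3·72 + 5·343 = 1988
  D = 1 − 6·72 − 1988 = -2419
  N = 282 + 2·343 − 6·1988 + (-2419) = -13379
N: -6134 − (-13379) = 7245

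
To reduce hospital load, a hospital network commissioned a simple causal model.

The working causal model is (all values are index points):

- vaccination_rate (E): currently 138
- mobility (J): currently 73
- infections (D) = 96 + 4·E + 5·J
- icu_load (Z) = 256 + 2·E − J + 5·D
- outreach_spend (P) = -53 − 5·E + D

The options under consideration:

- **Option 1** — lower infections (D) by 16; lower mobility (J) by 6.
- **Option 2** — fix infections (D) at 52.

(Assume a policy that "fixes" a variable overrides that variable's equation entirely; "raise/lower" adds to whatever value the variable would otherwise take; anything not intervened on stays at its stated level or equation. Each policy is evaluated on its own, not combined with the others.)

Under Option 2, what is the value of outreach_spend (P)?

-691

Option 2 (D := 52):
  E = 138
  J = 73
  D = 52
  P = -53 − 5·138 + 52 = -691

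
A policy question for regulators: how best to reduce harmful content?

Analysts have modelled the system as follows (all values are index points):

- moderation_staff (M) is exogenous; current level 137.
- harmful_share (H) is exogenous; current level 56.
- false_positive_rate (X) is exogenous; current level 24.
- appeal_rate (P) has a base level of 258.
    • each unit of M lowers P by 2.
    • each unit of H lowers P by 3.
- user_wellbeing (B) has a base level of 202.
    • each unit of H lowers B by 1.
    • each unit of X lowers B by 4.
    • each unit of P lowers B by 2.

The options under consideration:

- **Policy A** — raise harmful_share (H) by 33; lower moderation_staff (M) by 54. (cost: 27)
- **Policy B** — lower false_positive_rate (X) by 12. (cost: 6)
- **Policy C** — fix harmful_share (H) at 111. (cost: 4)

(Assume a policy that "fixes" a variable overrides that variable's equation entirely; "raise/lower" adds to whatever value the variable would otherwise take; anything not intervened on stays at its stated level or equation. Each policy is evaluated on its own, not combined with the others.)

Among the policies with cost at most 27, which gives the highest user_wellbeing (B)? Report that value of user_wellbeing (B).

693

Policy A (H + 33, M − 54):
  M = 137 − 54 = 83
  H = 56 + 33 = 89
  X = 24
  P = 258 − 2·83 − 3·89 = -175
  B = 202 − 89 − 4·24 − 2·(-175) = 367
Policy B (X − 12):
  M = 137
  H = 56
  X = 24 − 12 = 12
  P = 258 − 2·137 − 3·56 = -184
  B = 202 − 56 − 4·12 − 2·(-184) = 466
Policy C (H := 111):
  M = 137
  H = 111
  X = 24
  P = 258 − 2·137 − 3·111 = -349
  B = 202 − 111 − 4·24 − 2·(-349) = 693
Comparing — Policy A: B=367, Policy B: B=466, Policy C: B=693. Highest is 693 (Policy C).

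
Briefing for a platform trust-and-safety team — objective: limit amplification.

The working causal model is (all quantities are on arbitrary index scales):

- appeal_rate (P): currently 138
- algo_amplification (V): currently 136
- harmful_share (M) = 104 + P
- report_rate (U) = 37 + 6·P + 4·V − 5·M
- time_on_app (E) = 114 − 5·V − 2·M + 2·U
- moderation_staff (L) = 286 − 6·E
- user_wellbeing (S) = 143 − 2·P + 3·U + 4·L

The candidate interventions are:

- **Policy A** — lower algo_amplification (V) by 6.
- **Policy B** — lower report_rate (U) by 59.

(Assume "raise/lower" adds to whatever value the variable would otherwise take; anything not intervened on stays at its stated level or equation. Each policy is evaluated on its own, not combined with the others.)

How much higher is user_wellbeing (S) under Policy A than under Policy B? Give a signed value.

Policy A (V − 6):
  P = 138
  V = 136 − 6 = 130
  M = 104 + 138 = 242
  U = 37 + 6·138 + 4·130 − 5·242 = 175
  E = 114 − 5·130 − 2·242 + 2·175 = -670
  L = 286 − 6·(-670) = 4306
  S = 143 − 2·138 + 3·175 + 4·4306 = 17616
Policy B (U − 59):
  P = 138
  V = 136
  M = 104 + 138 = 242
  U = 37 + 6·138 + 4·136 − 5·242 (−59 from intervention) = 140
  E = 114 − 5·136 − 2·242 + 2·140 = -770
  L = 286 − 6·(-770) = 4906
  S = 143 − 2·138 + 3·140 + 4·4906 = 19911
S: 17616 − 19911 = -2295

-2295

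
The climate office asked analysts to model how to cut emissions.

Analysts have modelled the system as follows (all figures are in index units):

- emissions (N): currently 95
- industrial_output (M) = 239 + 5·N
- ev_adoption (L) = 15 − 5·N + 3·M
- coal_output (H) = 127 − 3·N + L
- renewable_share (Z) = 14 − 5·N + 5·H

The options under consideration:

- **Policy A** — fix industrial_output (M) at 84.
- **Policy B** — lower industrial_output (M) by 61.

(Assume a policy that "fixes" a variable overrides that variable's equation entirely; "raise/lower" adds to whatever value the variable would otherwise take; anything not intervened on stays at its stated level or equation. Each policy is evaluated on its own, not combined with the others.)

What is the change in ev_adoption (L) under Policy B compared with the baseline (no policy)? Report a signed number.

-183

Baseline:
  N = 95
  M = 239 + 5·95 = 714
  L = 15 − 5·95 + 3·714 = 1682
Policy B (M − 61):
  N = 95
  M = 239 + 5·95 (−61 from intervention) = 653
  L = 15 − 5·95 + 3·653 = 1499
Change in L: 1499 − 1682 = -183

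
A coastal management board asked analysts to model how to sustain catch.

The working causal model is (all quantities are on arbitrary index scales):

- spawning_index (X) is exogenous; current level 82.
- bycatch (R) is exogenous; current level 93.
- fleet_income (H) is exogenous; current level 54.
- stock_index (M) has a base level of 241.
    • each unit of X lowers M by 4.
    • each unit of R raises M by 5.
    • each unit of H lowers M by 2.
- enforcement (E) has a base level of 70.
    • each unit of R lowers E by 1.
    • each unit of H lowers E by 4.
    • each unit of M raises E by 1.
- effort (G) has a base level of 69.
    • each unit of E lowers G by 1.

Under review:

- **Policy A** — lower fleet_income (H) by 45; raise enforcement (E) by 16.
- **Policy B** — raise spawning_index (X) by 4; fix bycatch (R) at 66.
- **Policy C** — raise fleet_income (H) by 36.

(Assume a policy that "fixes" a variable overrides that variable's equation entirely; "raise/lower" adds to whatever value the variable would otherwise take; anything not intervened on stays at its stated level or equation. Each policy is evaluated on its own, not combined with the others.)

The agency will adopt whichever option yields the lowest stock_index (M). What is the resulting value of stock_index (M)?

Policy A (H − 45, E + 16):
  X = 82
  R = 93
  H = 54 − 45 = 9
  M = 241 − 4·82 + 5·93 − 2·9 = 360
Policy B (X + 4, R := 66):
  X = 82 + 4 = 86
  R = 66
  H = 54
  M = 241 − 4·86 + 5·66 − 2·54 = 119
Policy C (H + 36):
  X = 82
  R = 93
  H = 54 + 36 = 90
  M = 241 − 4·82 + 5·93 − 2·90 = 198
Comparing — Policy A: M=360, Policy B: M=119, Policy C: M=198. Lowest is 119 (Policy B).

119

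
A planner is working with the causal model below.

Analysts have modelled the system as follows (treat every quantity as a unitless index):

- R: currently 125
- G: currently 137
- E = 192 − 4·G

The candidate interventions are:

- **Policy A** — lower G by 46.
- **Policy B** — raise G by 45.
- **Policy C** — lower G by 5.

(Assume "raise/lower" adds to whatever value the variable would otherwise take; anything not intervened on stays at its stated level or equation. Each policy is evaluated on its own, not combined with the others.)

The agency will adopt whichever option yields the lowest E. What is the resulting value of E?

Policy A (G − 46):
  G = 137 − 46 = 91
  E = 192 − 4·91 = -172
Policy B (G + 45):
  G = 137 + 45 = 182
  E = 192 − 4·182 = -536
Policy C (G − 5):
  G = 137 − 5 = 132
  E = 192 − 4·132 = -336
Comparing — Policy A: E=-172, Policy B: E=-536, Policy C: E=-336. Lowest is -536 (Policy B).

-536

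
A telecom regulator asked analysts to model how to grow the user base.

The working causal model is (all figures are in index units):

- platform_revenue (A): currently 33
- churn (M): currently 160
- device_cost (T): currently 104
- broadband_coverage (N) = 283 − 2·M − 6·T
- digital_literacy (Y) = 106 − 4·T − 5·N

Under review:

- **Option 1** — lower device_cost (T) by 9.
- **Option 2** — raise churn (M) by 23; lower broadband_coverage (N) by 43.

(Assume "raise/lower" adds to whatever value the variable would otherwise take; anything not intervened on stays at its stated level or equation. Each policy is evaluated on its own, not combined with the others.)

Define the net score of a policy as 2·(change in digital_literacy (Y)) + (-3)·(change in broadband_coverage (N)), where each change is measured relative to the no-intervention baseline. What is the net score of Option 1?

Baseline:
  M = 160
  T = 104
  N = 283 − 2·160 − 6·104 = -661
  Y = 106 − 4·104 − 5·(-661) = 2995
Option 1 (T − 9):
  M = 160
  T = 104 − 9 = 95
  N = 283 − 2·160 − 6·95 = -607
  Y = 106 − 4·95 − 5·(-607) = 2761
ΔY = 2761 − 2995 = -234; ΔN = -607 − (-661) = 54
Score = 2·(-234) + (-3)·54 = -630

-630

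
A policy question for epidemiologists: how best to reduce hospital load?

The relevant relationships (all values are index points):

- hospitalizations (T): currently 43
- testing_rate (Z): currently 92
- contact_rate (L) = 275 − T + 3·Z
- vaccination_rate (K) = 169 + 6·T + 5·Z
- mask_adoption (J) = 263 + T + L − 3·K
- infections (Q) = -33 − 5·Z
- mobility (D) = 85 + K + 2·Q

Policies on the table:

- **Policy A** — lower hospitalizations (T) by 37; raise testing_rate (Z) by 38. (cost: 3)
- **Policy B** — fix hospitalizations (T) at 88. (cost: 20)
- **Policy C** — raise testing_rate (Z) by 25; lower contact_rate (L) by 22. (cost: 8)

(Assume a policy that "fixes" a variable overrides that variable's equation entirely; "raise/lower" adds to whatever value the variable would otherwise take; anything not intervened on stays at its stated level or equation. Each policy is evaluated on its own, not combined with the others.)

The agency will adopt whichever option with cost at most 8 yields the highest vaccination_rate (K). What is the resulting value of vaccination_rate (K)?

Policy A (T − 37, Z + 38):
  T = 43 − 37 = 6
  Z = 92 + 38 = 130
  K = 169 + 6·6 + 5·130 = 855
Policy C (Z + 25, L − 22):
  T = 43
  Z = 92 + 25 = 117
  K = 169 + 6·43 + 5·117 = 1012
Comparing — Policy A: K=855, Policy C: K=1012. Highest is 1012 (Policy C).

1012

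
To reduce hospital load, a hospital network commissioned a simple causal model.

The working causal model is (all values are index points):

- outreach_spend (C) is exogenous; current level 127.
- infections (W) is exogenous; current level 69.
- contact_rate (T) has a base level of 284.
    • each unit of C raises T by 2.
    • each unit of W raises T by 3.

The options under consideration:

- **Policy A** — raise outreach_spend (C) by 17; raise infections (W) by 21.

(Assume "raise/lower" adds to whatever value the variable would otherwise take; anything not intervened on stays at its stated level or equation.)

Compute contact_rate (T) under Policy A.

Policy A (C + 17, W + 21):
  C = 127 + 17 = 144
  W = 69 + 21 = 90
  T = 284 + 2·144 + 3·90 = 842

842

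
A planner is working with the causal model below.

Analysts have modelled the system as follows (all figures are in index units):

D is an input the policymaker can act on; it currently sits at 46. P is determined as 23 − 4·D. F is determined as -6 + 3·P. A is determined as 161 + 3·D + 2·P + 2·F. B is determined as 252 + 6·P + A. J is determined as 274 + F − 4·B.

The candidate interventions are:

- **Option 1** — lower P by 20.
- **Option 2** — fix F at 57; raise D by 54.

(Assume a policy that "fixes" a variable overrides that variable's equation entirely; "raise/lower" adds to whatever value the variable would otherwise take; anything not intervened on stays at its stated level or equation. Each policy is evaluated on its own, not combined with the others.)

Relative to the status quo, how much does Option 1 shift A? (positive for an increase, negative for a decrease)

-160

Baseline:
  D = 46
  P = 23 − 4·46 = -161
  F = -6 + 3·(-161) = -489
  A = 161 + 3·46 + 2·(-161) + 2·(-489) = -1001
Option 1 (P − 20):
  D = 46
  P = 23 − 4·46 (−20 from intervention) = -181
  F = -6 + 3·(-181) = -549
  A = 161 + 3·46 + 2·(-181) + 2·(-549) = -1161
Change in A: -1161 − (-1001) = -160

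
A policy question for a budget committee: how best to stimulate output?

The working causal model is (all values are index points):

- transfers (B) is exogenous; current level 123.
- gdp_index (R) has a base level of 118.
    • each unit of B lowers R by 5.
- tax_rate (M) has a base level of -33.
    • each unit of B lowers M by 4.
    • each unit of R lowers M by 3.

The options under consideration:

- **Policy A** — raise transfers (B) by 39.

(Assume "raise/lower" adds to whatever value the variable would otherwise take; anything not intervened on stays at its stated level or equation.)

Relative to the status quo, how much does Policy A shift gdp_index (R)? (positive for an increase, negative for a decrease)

Baseline:
  B = 123
  R = 118 − 5·123 = -497
Policy A (B + 39):
  B = 123 + 39 = 162
  R = 118 − 5·162 = -692
Change in R: -692 − (-497) = -195

-195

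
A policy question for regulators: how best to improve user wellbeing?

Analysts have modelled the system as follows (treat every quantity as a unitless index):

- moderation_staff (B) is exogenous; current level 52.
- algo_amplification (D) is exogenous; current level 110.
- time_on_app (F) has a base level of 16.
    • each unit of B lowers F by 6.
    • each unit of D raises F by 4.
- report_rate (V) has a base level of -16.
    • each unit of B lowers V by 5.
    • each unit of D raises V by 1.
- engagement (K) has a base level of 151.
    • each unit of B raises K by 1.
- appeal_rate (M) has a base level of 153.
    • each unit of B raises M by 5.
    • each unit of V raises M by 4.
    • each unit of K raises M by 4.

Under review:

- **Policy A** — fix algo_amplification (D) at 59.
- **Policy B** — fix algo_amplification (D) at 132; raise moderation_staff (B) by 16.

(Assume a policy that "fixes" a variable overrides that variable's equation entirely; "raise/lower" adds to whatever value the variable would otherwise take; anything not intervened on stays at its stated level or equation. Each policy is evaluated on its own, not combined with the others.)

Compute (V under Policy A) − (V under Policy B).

Policy A (D := 59):
  B = 52
  D = 59
  V = -16 − 5·52 + 59 = -217
Policy B (D := 132, B + 16):
  B = 52 + 16 = 68
  D = 132
  V = -16 − 5·68 + 132 = -224
V: -217 − (-224) = 7

7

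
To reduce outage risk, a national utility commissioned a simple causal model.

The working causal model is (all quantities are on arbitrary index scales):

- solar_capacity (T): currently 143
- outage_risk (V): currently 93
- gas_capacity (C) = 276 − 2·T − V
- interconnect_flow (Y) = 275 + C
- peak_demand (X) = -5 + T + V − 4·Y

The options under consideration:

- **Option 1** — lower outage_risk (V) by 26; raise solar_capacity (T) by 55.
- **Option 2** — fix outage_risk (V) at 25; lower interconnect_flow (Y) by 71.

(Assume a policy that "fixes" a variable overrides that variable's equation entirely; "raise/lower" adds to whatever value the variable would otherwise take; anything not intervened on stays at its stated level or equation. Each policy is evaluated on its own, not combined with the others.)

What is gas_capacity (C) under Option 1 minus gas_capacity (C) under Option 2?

-152

Option 1 (V − 26, T + 55):
  T = 143 + 55 = 198
  V = 93 − 26 = 67
  C = 276 − 2·198 − 67 = -187
Option 2 (V := 25, Y − 71):
  T = 143
  V = 25
  C = 276 − 2·143 − 25 = -35
C: -187 − (-35) = -152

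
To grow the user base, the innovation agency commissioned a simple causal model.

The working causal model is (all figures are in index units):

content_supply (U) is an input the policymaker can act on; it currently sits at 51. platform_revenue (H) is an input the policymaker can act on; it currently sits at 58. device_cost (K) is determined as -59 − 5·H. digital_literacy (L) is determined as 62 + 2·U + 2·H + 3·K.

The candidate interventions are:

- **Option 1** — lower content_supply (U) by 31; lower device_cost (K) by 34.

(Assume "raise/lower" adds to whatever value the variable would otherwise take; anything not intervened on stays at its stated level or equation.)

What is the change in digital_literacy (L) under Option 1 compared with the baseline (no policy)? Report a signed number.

-164

Baseline:
  U = 51
  H = 58
  K = -59 − 5·58 = -349
  L = 62 + 2·51 + 2·58 + 3·(-349) = -767
Option 1 (U − 31, K − 34):
  U = 51 − 31 = 20
  H = 58
  K = -59 − 5·58 (−34 from intervention) = -383
  L = 62 + 2·20 + 2·58 + 3·(-383) = -931
Change in L: -931 − (-767) = -164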